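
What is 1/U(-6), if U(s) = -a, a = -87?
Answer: 1/87 ≈ 0.011494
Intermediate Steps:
U(s) = 87 (U(s) = -1*(-87) = 87)
1/U(-6) = 1/87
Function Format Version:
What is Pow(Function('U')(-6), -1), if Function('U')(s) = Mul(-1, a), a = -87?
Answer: Rational(1, 87) ≈ 0.011494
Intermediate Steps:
Function('U')(s) = 87 (Function('U')(s) = Mul(-1, -87) = 87)
Pow(Function('U')(-6), -1) = Pow(87, -1) = Rational(1, 87)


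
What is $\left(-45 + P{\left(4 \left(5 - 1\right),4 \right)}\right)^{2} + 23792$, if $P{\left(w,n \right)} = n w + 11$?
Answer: $24692$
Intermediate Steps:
$P{\left(w,n \right)} = 11 + n w$
$\left(-45 + P{\left(4 \left(5 - 1\right),4 \right)}\right)^{2} + 23792 = \left(-45 + \left(11 + 4 \cdot 4 \left(5 - 1\right)\right)\right)^{2} + 23792 = \left(-45 + \left(11 + 4 \cdot 4 \cdot 4\right)\right)^{2} + 23792 = \left(-45 + \left(11 + 4 \cdot 16\right)\right)^{2} + 23792 = \left(-45 + \left(11 + 64\right)\right)^{2} + 23792 = \left(-45 + 75\right)^{2} + 23792 = 30^{2} + 23792 = 900 + 23792 = 24692$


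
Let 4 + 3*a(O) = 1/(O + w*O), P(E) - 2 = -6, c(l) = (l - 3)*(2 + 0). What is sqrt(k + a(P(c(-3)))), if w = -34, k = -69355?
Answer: I*sqrt(302116177)/66 ≈ 263.36*I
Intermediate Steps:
c(l) = -6 + 2*l (c(l) = (-3 + l)*2 = -6 + 2*l)
P(E) = -4 (P(E) = 2 - 6 = -4)
a(O) = -4/3 - 1/(99*O) (a(O) = -4/3 + 1/(3*(O - 34*O)) = -4/3 + 1/(3*((-33*O))) = -4/3 + (-1/(33*O))/3 = -4/3 - 1/(99*O))
sqrt(k + a(P(c(-3)))) = sqrt(-69355 + (1/99)*(-1 - 132*(-4))/(-4)) = sqrt(-69355 + (1/99)*(-1/4)*(-1 + 528)) = sqrt(-69355 + (1/99)*(-1/4)*527) = sqrt(-69355 - 527/396) = sqrt(-27465107/396) = I*sqrt(302116177)/66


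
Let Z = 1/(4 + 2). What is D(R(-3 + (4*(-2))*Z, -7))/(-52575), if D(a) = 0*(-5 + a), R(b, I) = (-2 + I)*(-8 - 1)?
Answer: 0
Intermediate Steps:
Z = 1/6 ≈ 0.16667
R(b, I) = 18 - 9*I (R(b, I) = (-2 + I)*(-9) = 18 - 9*I)
D(a) = 0
D(R(-3 + (4*(-2))*Z, -7))/(-52575) = 0/(-52575) = 0*(-1/52575) = 0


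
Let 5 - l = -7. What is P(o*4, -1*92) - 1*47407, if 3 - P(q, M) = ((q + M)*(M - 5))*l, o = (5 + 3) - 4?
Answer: -135868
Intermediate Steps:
l = 12 (l = 5 - 1*(-7) = 5 + 7 = 12)
o = 4 (o = 8 - 4 = 4)
P(q, M) = 3 - 12*(-5 + M)*(M + q) (P(q, M) = 3 - (q + M)*(M - 5)*12 = 3 - (M + q)*(-5 + M)*12 = 3 - (-5 + M)*(M + q)*12 = 3 - 12*(-5 + M)*(M + q))
P(o*4, -1*92) - 1*47407 = (3 - 12*(-1*92)² + 60*(-1*92) + 60*(4*4) - 12*(-1*92)*4*4) - 1*47407 = (3 - 12*(-92)² + 60*(-92) + 60*16 - 12*(-92)*16) - 47407 = (3 - 12*8464 - 5520 + 960 + 17664) - 47407 = (3 - 101568 - 5520 + 960 + 17664) - 47407 = -88461 - 47407 = -135868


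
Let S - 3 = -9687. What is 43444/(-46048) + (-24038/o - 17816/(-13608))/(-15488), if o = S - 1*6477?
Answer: -192712359149557/204224303251584 ≈ -0.94363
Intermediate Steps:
S = -9684 (S = 3 - 9687 = -9684)
o = -16161 (o = -9684 - 1*6477 = -9684 - 6477 = -16161)
43444/(-46048) + (-24038/o - 17816/(-13608))/(-15488) = 43444/(-46048) + (-24038/(-16161) - 17816/(-13608))/(-15488) = 43444*(-1/46048) + (-24038*(-1/16161) - 17816*(-1/13608))*(-1/15488) = -10861/11512 + (24038/16161 + 2227/1701)*(-1/15488) = -10861/11512 + (25626395/9163287)*(-1/15488) = -10861/11512 - 25626395/141920989056 = -192712359149557/204224303251584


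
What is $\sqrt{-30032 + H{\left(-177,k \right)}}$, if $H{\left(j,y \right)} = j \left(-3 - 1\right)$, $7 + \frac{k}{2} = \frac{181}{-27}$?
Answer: $2 i \sqrt{7331} \approx 171.24 i$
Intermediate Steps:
$k = - \frac{740}{27}$ ($k = -14 + 2 \frac{181}{-27} = -14 + 2 \cdot 181 \left(- \frac{1}{27}\right) = -14 + 2 \left(- \frac{181}{27}\right) = -14 - \frac{362}{27} = - \frac{740}{27} \approx -27.407$)
$H{\left(j,y \right)} = - 4 j$ ($H{\left(j,y \right)} = j \left(-4\right) = - 4 j$)
$\sqrt{-30032 + H{\left(-177,k \right)}} = \sqrt{-30032 - -708} = \sqrt{-30032 + 708} = \sqrt{-29324} = 2 i \sqrt{7331}$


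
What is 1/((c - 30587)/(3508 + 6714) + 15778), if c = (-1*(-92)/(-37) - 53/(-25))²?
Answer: 4373099375/68985676495273 ≈ 6.3391e-5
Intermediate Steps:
c = 114921/855625 (c = (92*(-1/37) - 53*(-1/25))² = (-92/37 + 53/25)² = (-339/925)² = 114921/855625 ≈ 0.13431)
1/((c - 30587)/(3508 + 6714) + 15778) = 1/((114921/855625 - 30587)/(3508 + 6714) + 15778) = 1/(-26170886954/855625/10222 + 15778) = 1/(-26170886954/855625*1/10222 + 15778) = 1/(-13085443477/4373099375 + 15778) = 1/(68985676495273/4373099375) = 4373099375/68985676495273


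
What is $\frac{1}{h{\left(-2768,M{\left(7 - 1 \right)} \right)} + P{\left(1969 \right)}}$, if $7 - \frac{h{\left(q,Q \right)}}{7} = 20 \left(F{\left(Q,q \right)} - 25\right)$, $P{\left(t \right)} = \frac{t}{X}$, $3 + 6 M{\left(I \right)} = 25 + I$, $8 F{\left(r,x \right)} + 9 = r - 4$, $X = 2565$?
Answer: $\frac{5130}{18958433} \approx 0.00027059$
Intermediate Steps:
$F{\left(r,x \right)} = - \frac{13}{8} + \frac{r}{8}$ ($F{\left(r,x \right)} = - \frac{9}{8} + \frac{r - 4}{8} = - \frac{9}{8} + \frac{-4 + r}{8} = - \frac{9}{8} + \left(- \frac{1}{2} + \frac{r}{8}\right) = - \frac{13}{8} + \frac{r}{8}$)
$M{\left(I \right)} = \frac{11}{3} + \frac{I}{6}$ ($M{\left(I \right)} = - \frac{1}{2} + \frac{25 + I}{6} = - \frac{1}{2} + \left(\frac{25}{6} + \frac{I}{6}\right) = \frac{11}{3} + \frac{I}{6}$)
$P{\left(t \right)} = \frac{t}{2565}$
$h{\left(q,Q \right)} = \frac{7553}{2} - \frac{35 Q}{2}$ ($h{\left(q,Q \right)} = 49 - 7 \cdot 20 \left(\left(- \frac{13}{8} + \frac{Q}{8}\right) - 25\right) = 49 - 7 \cdot 20 \left(- \frac{213}{8} + \frac{Q}{8}\right) = 49 - 7 \left(- \frac{1065}{2} + \frac{5 Q}{2}\right) = 49 - \left(- \frac{7455}{2} + \frac{35 Q}{2}\right) = \frac{7553}{2} - \frac{35 Q}{2}$)
$\frac{1}{h{\left(-2768,M{\left(7 - 1 \right)} \right)} + P{\left(1969 \right)}} = \frac{1}{\left(\frac{7553}{2} - \frac{35 \left(\frac{11}{3} + \frac{7 - 1}{6}\right)}{2}\right) + \frac{1}{2565} \cdot 1969} = \frac{1}{\left(\frac{7553}{2} - \frac{35 \left(\frac{11}{3} + \frac{7 - 1}{6}\right)}{2}\right) + \frac{1969}{2565}} = \frac{1}{\left(\frac{7553}{2} - \frac{35 \left(\frac{11}{3} + \frac{1}{6} \cdot 6\right)}{2}\right) + \frac{1969}{2565}} = \frac{1}{\left(\frac{7553}{2} - \frac{35 \left(\frac{11}{3} + 1\right)}{2}\right) + \frac{1969}{2565}} = \frac{1}{\left(\frac{7553}{2} - \frac{245}{3}\right) + \frac{1969}{2565}} = \frac{1}{\frac{22169}{6} + \frac{1969}{2565}} = \frac{1}{\frac{18958433}{5130}} = \frac{5130}{18958433}$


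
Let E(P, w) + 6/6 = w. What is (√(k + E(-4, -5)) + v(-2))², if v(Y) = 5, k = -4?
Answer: (5 + I*√10)² ≈ 15.0 + 31.623*I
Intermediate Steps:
E(P, w) = -1 + w
(√(k + E(-4, -5)) + v(-2))² = (√(-4 + (-1 - 5)) + 5)² = (√(-4 - 6) + 5)² = (√(-10) + 5)² = (I*√10 + 5)² = (5 + I*√10)²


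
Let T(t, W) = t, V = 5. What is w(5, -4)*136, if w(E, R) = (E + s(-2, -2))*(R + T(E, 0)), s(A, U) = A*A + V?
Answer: 1904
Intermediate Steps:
s(A, U) = 5 + A**2 (s(A, U) = A*A + 5 = A**2 + 5 = 5 + A**2)
w(E, R) = (9 + E)*(E + R) (w(E, R) = (E + (5 + (-2)**2))*(R + E) = (E + (5 + 4))*(E + R) = (E + 9)*(E + R) = (9 + E)*(E + R))
w(5, -4)*136 = (5**2 + 9*5 + 9*(-4) + 5*(-4))*136 = (25 + 45 - 36 - 20)*136 = 14*136 = 1904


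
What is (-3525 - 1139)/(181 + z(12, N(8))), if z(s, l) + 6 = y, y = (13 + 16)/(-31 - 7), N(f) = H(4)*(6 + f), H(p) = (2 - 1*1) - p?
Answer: -177232/6621 ≈ -26.768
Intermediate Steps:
H(p) = 1 - p (H(p) = (2 - 1) - p = 1 - p)
N(f) = -18 - 3*f (N(f) = (1 - 1*4)*(6 + f) = (1 - 4)*(6 + f) = -3*(6 + f) = -18 - 3*f)
y = -29/38 (y = 29/(-38) = 29*(-1/38) = -29/38 ≈ -0.76316)
z(s, l) = -257/38 (z(s, l) = -6 - 29/38 = -257/38)
(-3525 - 1139)/(181 + z(12, N(8))) = (-3525 - 1139)/(181 - 257/38) = -4664/6621/38 = -4664*38/6621 = -177232/6621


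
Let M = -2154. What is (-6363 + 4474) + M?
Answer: -4043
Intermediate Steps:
(-6363 + 4474) + M = (-6363 + 4474) - 2154 = -1889 - 2154 = -4043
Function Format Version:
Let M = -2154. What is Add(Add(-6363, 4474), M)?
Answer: -4043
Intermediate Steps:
Add(Add(-6363, 4474), M) = Add(Add(-6363, 4474), -2154) = Add(-1889, -2154) = -4043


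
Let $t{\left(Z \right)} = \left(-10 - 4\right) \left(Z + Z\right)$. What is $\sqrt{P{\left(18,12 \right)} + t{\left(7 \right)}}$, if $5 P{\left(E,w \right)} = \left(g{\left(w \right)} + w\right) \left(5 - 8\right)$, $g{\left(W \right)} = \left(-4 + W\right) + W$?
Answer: $\frac{2 i \sqrt{1345}}{5} \approx 14.67 i$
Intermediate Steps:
$g{\left(W \right)} = -4 + 2 W$
$t{\left(Z \right)} = - 28 Z$ ($t{\left(Z \right)} = - 14 \cdot 2 Z = - 28 Z$)
$P{\left(E,w \right)} = \frac{12}{5} - \frac{9 w}{5}$ ($P{\left(E,w \right)} = \frac{\left(\left(-4 + 2 w\right) + w\right) \left(5 - 8\right)}{5} = \frac{\left(-4 + 3 w\right) \left(-3\right)}{5} = \frac{12 - 9 w}{5} = \frac{12}{5} - \frac{9 w}{5}$)
$\sqrt{P{\left(18,12 \right)} + t{\left(7 \right)}} = \sqrt{\left(\frac{12}{5} - \frac{108}{5}\right) - 196} = \sqrt{- \frac{96}{5} - 196} = \sqrt{- \frac{1076}{5}} = \frac{2 i \sqrt{1345}}{5}$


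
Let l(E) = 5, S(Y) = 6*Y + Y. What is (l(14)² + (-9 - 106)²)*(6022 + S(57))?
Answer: 85078250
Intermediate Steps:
S(Y) = 7*Y
(l(14)² + (-9 - 106)²)*(6022 + S(57)) = (5² + (-9 - 106)²)*(6022 + 7*57) = (25 + (-115)²)*(6022 + 399) = (25 + 13225)*6421 = 13250*6421 = 85078250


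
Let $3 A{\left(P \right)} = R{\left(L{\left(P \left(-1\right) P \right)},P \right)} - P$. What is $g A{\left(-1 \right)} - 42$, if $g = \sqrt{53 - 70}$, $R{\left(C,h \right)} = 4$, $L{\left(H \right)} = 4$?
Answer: $-42 + \frac{5 i \sqrt{17}}{3} \approx -42.0 + 6.8718 i$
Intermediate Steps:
$g = i \sqrt{17}$ ($g = \sqrt{-17} = i \sqrt{17} \approx 4.1231 i$)
$A{\left(P \right)} = \frac{4}{3} - \frac{P}{3}$ ($A{\left(P \right)} = \frac{4 - P}{3} = \frac{4}{3} - \frac{P}{3}$)
$g A{\left(-1 \right)} - 42 = i \sqrt{17} \left(\frac{4}{3} - - \frac{1}{3}\right) - 42 = i \sqrt{17} \left(\frac{4}{3} + \frac{1}{3}\right) - 42 = i \sqrt{17} \cdot \frac{5}{3} - 42 = \frac{5 i \sqrt{17}}{3} - 42 = -42 + \frac{5 i \sqrt{17}}{3}$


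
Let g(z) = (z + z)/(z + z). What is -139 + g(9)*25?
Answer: -114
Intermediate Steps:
g(z) = 1 (g(z) = (2*z)/((2*z)) = (2*z)*(1/(2*z)) = 1)
-139 + g(9)*25 = -139 + 1*25 = -139 + 25 = -114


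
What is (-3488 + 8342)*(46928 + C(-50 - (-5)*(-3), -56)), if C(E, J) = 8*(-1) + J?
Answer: 227477856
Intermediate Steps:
C(E, J) = -8 + J
(-3488 + 8342)*(46928 + C(-50 - (-5)*(-3), -56)) = (-3488 + 8342)*(46928 + (-8 - 56)) = 4854*(46928 - 64) = 4854*46864 = 227477856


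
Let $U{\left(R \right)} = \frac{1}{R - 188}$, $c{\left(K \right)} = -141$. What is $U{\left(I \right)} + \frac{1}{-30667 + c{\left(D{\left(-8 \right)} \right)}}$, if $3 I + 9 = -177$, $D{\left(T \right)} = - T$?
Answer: $- \frac{15529}{3851000} \approx -0.0040325$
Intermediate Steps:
$I = -62$ ($I = -3 + \frac{1}{3} \left(-177\right) = -3 - 59 = -62$)
$U{\left(R \right)} = \frac{1}{-188 + R}$
$U{\left(I \right)} + \frac{1}{-30667 + c{\left(D{\left(-8 \right)} \right)}} = \frac{1}{-188 - 62} + \frac{1}{-30667 - 141} = \frac{1}{-250} + \frac{1}{-30808} = - \frac{1}{250} - \frac{1}{30808} = - \frac{15529}{3851000}$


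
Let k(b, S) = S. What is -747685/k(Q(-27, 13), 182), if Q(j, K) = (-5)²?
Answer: -747685/182 ≈ -4108.2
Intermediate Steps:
Q(j, K) = 25
-747685/k(Q(-27, 13), 182) = -747685/182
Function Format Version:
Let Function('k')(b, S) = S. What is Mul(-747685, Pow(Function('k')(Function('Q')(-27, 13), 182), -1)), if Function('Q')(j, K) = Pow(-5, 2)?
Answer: Rational(-747685, 182) ≈ -4108.2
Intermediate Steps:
Function('Q')(j, K) = 25
Mul(-747685, Pow(Function('k')(Function('Q')(-27, 13), 182), -1)) = Mul(-747685, Pow(182, -1)) = Mul(-747685, Rational(1, 182)) = Rational(-747685, 182)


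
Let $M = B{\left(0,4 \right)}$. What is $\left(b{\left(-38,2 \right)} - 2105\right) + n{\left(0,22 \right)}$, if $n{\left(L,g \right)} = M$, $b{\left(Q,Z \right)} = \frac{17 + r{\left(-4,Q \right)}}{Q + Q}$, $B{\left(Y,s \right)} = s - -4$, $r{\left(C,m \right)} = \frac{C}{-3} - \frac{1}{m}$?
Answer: $- \frac{18170501}{8664} \approx -2097.2$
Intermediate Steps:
$r{\left(C,m \right)} = - \frac{1}{m} - \frac{C}{3}$ ($r{\left(C,m \right)} = C \left(- \frac{1}{3}\right) - \frac{1}{m} = - \frac{C}{3} - \frac{1}{m} = - \frac{1}{m} - \frac{C}{3}$)
$B{\left(Y,s \right)} = 4 + s$ ($B{\left(Y,s \right)} = s + 4 = 4 + s$)
$b{\left(Q,Z \right)} = \frac{\frac{55}{3} - \frac{1}{Q}}{2 Q}$ ($b{\left(Q,Z \right)} = \frac{17 - \left(- \frac{4}{3} + \frac{1}{Q}\right)}{Q + Q} = \frac{17 + \left(- \frac{1}{Q} + \frac{4}{3}\right)}{2 Q} = \left(17 + \left(\frac{4}{3} - \frac{1}{Q}\right)\right) \frac{1}{2 Q} = \left(\frac{55}{3} - \frac{1}{Q}\right) \frac{1}{2 Q} = \frac{\frac{55}{3} - \frac{1}{Q}}{2 Q}$)
$M = 8$ ($M = 4 + 4 = 8$)
$n{\left(L,g \right)} = 8$
$\left(b{\left(-38,2 \right)} - 2105\right) + n{\left(0,22 \right)} = \left(\frac{-3 + 55 \left(-38\right)}{6 \cdot 1444} - 2105\right) + 8 = \left(\frac{1}{6} \cdot \frac{1}{1444} \left(-3 - 2090\right) - 2105\right) + 8 = \left(\frac{1}{6} \cdot \frac{1}{1444} \left(-2093\right) - 2105\right) + 8 = \left(- \frac{2093}{8664} - 2105\right) + 8 = - \frac{18239813}{8664} + 8 = - \frac{18170501}{8664}$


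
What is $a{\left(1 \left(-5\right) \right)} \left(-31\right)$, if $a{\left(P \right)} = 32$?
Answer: $-992$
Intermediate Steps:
$a{\left(1 \left(-5\right) \right)} \left(-31\right) = 32 \left(-31\right) = -992$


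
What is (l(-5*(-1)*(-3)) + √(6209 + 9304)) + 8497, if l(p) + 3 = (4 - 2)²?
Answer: 8498 + √15513 ≈ 8622.5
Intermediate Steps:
l(p) = 1 (l(p) = -3 + (4 - 2)² = -3 + 2² = -3 + 4 = 1)
(l(-5*(-1)*(-3)) + √(6209 + 9304)) + 8497 = (1 + √(6209 + 9304)) + 8497 = (1 + √15513) + 8497 = 8498 + √15513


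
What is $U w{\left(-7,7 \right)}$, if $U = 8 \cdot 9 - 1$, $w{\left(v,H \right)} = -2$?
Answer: $-142$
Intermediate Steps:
$U = 71$ ($U = 72 + \left(-1 + 0\right) = 72 - 1 = 71$)
$U w{\left(-7,7 \right)} = 71 \left(-2\right) = -142$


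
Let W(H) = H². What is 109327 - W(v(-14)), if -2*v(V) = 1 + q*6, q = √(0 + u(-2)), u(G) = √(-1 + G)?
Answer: 109327 - (1 + 6*3^(¼)*√I)²/4 ≈ 1.0932e+5 - 18.38*I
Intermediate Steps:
q = 3^(¼)*√I (q = √(0 + √(-1 - 2)) = √(0 + √(-3)) = √(0 + I*√3) = √(I*√3) = 3^(¼)*√I ≈ 0.9306 + 0.9306*I)
v(V) = -½ - 3*3^(¼)*√I (v(V) = -(1 + (3^(¼)*√I)*6)/2 = -(1 + 6*3^(¼)*√I)/2 = -½ - 3*3^(¼)*√I)
109327 - W(v(-14)) = 109327 - (-½ - 3*3^(¼)*√I)²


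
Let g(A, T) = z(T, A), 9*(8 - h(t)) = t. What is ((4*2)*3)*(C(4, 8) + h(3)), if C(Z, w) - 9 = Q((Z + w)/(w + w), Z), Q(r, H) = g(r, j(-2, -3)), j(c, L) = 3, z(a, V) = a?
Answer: 472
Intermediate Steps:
h(t) = 8 - t/9
g(A, T) = T
Q(r, H) = 3
C(Z, w) = 12 (C(Z, w) = 9 + 3 = 12)
((4*2)*3)*(C(4, 8) + h(3)) = ((4*2)*3)*(12 + (8 - ⅑*3)) = (8*3)*(12 + (8 - ⅓)) = 24*(12 + 23/3) = 24*(59/3) = 472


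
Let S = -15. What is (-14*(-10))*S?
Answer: -2100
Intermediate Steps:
(-14*(-10))*S = -14*(-10)*(-15) = 140*(-15) = -2100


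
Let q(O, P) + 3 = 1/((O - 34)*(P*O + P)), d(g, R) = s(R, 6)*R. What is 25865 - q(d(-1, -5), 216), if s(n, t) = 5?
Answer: 7911883007/305856 ≈ 25868.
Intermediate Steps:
d(g, R) = 5*R
q(O, P) = -3 + 1/((-34 + O)*(P + O*P)) (q(O, P) = -3 + 1/((O - 34)*(P*O + P)) = -3 + 1/((-34 + O)*(O*P + P)) = -3 + 1/((-34 + O)*(P + O*P)))
25865 - q(d(-1, -5), 216) = 25865 - (-1 - 102*216 - 99*5*(-5)*216 + 3*216*(5*(-5))**2)/(216*(34 - (5*(-5))**2 + 33*(5*(-5)))) = 25865 - (-1 - 22032 - 99*(-25)*216 + 3*216*(-25)**2)/(216*(34 - 1*(-25)**2 + 33*(-25))) = 25865 - (-1 - 22032 + 534600 + 3*216*625)/(216*(34 - 1*625 - 825)) = 25865 - (-1 - 22032 + 534600 + 405000)/(216*(34 - 625 - 825)) = 25865 - 917567/(216*(-1416)) = 25865 - (-1)*917567/(216*1416) = 25865 - 1*(-917567/305856) = 25865 + 917567/305856 = 7911883007/305856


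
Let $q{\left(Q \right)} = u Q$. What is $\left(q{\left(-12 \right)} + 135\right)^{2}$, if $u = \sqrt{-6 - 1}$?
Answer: $17217 - 3240 i \sqrt{7} \approx 17217.0 - 8572.2 i$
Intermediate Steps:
$u = i \sqrt{7}$ ($u = \sqrt{-7} = i \sqrt{7} \approx 2.6458 i$)
$q{\left(Q \right)} = i Q \sqrt{7}$ ($q{\left(Q \right)} = i \sqrt{7} Q = i Q \sqrt{7}$)
$\left(q{\left(-12 \right)} + 135\right)^{2} = \left(i \left(-12\right) \sqrt{7} + 135\right)^{2} = \left(- 12 i \sqrt{7} + 135\right)^{2} = \left(135 - 12 i \sqrt{7}\right)^{2}$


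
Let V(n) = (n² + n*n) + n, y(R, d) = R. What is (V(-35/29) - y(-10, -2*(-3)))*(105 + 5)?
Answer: 1082950/841 ≈ 1287.7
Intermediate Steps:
V(n) = n + 2*n² (V(n) = (n² + n²) + n = 2*n² + n = n + 2*n²)
(V(-35/29) - y(-10, -2*(-3)))*(105 + 5) = ((-35/29)*(1 + 2*(-35/29)) - 1*(-10))*(105 + 5) = ((-35*1/29)*(1 + 2*(-35*1/29)) + 10)*110 = (-35*(1 + 2*(-35/29))/29 + 10)*110 = (-35*(1 - 70/29)/29 + 10)*110 = (-35/29*(-41/29) + 10)*110 = (1435/841 + 10)*110 = (9845/841)*110 = 1082950/841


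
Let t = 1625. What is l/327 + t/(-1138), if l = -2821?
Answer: -3741673/372126 ≈ -10.055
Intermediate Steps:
l/327 + t/(-1138) = -2821/327 + 1625/(-1138) = -2821*1/327 + 1625*(-1/1138) = -2821/327 - 1625/1138 = -3741673/372126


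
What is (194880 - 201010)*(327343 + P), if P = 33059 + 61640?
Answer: -2587117460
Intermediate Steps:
P = 94699
(194880 - 201010)*(327343 + P) = (194880 - 201010)*(327343 + 94699) = -6130*422042 = -2587117460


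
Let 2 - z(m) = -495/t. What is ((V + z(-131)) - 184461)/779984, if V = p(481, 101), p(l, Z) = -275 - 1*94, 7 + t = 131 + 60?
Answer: -34007857/143517056 ≈ -0.23696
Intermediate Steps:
t = 184 (t = -7 + (131 + 60) = -7 + 191 = 184)
p(l, Z) = -369 (p(l, Z) = -275 - 94 = -369)
V = -369
z(m) = 863/184 (z(m) = 2 - (-495)/184 = 2 - 1*(-495/184) = 2 + 495/184 = 863/184)
((V + z(-131)) - 184461)/779984 = ((-369 + 863/184) - 184461)/779984 = (-67033/184 - 184461)*(1/779984) = -34007857/184*1/779984 = -34007857/143517056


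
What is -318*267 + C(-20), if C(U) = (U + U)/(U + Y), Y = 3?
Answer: -1443362/17 ≈ -84904.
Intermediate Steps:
C(U) = 2*U/(3 + U) (C(U) = (U + U)/(U + 3) = (2*U)/(3 + U) = 2*U/(3 + U))
-318*267 + C(-20) = -318*267 + 2*(-20)/(3 - 20) = -84906 + 2*(-20)/(-17) = -84906 + 2*(-20)*(-1/17) = -84906 + 40/17 = -1443362/17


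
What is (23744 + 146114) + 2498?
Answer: 172356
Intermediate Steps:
(23744 + 146114) + 2498 = 169858 + 2498 = 172356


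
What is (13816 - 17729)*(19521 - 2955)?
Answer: -64822758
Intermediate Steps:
(13816 - 17729)*(19521 - 2955) = -3913*16566 = -64822758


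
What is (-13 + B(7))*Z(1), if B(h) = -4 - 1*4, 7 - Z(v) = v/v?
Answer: -126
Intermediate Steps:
Z(v) = 6 (Z(v) = 7 - v/v = 7 - 1*1 = 7 - 1 = 6)
B(h) = -8 (B(h) = -4 - 4 = -8)
(-13 + B(7))*Z(1) = (-13 - 8)*6 = -21*6 = -126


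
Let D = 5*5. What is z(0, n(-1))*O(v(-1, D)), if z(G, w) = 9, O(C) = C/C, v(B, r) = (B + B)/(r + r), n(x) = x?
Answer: 9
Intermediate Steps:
D = 25
v(B, r) = B/r (v(B, r) = (2*B)/((2*r)) = (2*B)*(1/(2*r)) = B/r)
O(C) = 1
z(0, n(-1))*O(v(-1, D)) = 9*1 = 9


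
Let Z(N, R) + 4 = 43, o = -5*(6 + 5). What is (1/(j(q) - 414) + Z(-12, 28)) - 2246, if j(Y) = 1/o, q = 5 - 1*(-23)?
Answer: -50255652/22771 ≈ -2207.0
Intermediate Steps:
o = -55 (o = -5*11 = -55)
q = 28 (q = 5 + 23 = 28)
Z(N, R) = 39 (Z(N, R) = -4 + 43 = 39)
j(Y) = -1/55 (j(Y) = 1/(-55) = -1/55)
(1/(j(q) - 414) + Z(-12, 28)) - 2246 = (1/(-1/55 - 414) + 39) - 2246 = (1/(-22771/55) + 39) - 2246 = (-55/22771 + 39) - 2246 = 888014/22771 - 2246 = -50255652/22771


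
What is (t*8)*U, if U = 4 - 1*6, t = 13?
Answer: -208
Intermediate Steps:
U = -2 (U = 4 - 6 = -2)
(t*8)*U = (13*8)*(-2) = 104*(-2) = -208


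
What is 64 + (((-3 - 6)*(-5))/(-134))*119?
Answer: 3221/134 ≈ 24.037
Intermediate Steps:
64 + (((-3 - 6)*(-5))/(-134))*119 = 64 + (-9*(-5)*(-1/134))*119 = 64 + (45*(-1/134))*119 = 64 - 45/134*119 = 64 - 5355/134 = 3221/134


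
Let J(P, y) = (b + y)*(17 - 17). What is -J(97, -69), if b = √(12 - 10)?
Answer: 0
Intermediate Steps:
b = √2 ≈ 1.4142
J(P, y) = 0 (J(P, y) = (√2 + y)*(17 - 17) = (y + √2)*0 = 0)
-J(97, -69) = -1*0 = 0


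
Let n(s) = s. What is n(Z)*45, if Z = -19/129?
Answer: -285/43 ≈ -6.6279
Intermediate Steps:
Z = -19/129 (Z = -19*1/129 = -19/129 ≈ -0.14729)
n(Z)*45 = -19/129*45 = -285/43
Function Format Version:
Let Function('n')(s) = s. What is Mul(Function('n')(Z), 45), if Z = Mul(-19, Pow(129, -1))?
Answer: Rational(-285, 43) ≈ -6.6279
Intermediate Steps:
Z = Rational(-19, 129) (Z = Mul(-19, Rational(1, 129)) = Rational(-19, 129) ≈ -0.14729)
Mul(Function('n')(Z), 45) = Mul(Rational(-19, 129), 45) = Rational(-285, 43)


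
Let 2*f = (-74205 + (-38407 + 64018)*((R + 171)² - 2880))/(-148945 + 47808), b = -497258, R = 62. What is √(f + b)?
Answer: I*√5152875858950441/101137 ≈ 709.77*I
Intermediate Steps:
f = -658280847/101137 (f = ((-74205 + (-38407 + 64018)*((62 + 171)² - 2880))/(-148945 + 47808))/2 = ((-74205 + 25611*(233² - 2880))/(-101137))/2 = ((-74205 + 25611*(54289 - 2880))*(-1/101137))/2 = ((-74205 + 25611*51409)*(-1/101137))/2 = ((-74205 + 1316635899)*(-1/101137))/2 = (1316561694*(-1/101137))/2 = (½)*(-1316561694/101137) = -658280847/101137 ≈ -6508.8)
√(f + b) = √(-658280847/101137 - 497258) = √(-50949463193/101137) = I*√5152875858950441/101137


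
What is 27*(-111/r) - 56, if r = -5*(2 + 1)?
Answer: 719/5 ≈ 143.80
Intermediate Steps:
r = -15 (r = -5*3 = -15)
27*(-111/r) - 56 = 27*(-111/(-15)) - 56 = 27*(-111*(-1/15)) - 56 = 27*(37/5) - 56 = 999/5 - 56 = 719/5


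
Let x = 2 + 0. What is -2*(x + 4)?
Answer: -12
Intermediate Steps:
x = 2
-2*(x + 4) = -2*(2 + 4) = -2*6 = -12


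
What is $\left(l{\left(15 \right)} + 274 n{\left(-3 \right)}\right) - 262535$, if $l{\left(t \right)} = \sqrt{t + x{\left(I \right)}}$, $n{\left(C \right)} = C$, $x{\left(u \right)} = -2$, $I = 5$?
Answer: $-263357 + \sqrt{13} \approx -2.6335 \cdot 10^{5}$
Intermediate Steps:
$l{\left(t \right)} = \sqrt{-2 + t}$ ($l{\left(t \right)} = \sqrt{t - 2} = \sqrt{-2 + t}$)
$\left(l{\left(15 \right)} + 274 n{\left(-3 \right)}\right) - 262535 = \left(\sqrt{-2 + 15} + 274 \left(-3\right)\right) - 262535 = \left(\sqrt{13} - 822\right) - 262535 = \left(-822 + \sqrt{13}\right) - 262535 = -263357 + \sqrt{13}$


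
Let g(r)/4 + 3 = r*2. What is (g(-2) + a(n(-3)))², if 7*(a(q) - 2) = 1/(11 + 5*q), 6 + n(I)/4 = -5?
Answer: 1446965521/2140369 ≈ 676.04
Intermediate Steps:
n(I) = -44 (n(I) = -24 + 4*(-5) = -24 - 20 = -44)
a(q) = 2 + 1/(7*(11 + 5*q))
g(r) = -12 + 8*r (g(r) = -12 + 4*(r*2) = -12 + 4*(2*r) = -12 + 8*r)
(g(-2) + a(n(-3)))² = ((-12 + 8*(-2)) + 5*(31 + 14*(-44))/(7*(11 + 5*(-44))))² = ((-12 - 16) + 5*(31 - 616)/(7*(11 - 220)))² = (-28 + (5/7)*(-585)/(-209))² = (-28 + (5/7)*(-1/209)*(-585))² = (-28 + 2925/1463)² = (-38039/1463)² = 1446965521/2140369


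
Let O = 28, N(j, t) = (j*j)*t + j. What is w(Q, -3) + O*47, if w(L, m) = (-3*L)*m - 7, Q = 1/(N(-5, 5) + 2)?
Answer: 159707/122 ≈ 1309.1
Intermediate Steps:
N(j, t) = j + t*j² (N(j, t) = j²*t + j = t*j² + j = j + t*j²)
Q = 1/122 (Q = 1/(-5*(1 - 5*5) + 2) = 1/(-5*(1 - 25) + 2) = 1/(-5*(-24) + 2) = 1/(120 + 2) = 1/122 ≈ 0.0081967)
w(L, m) = -7 - 3*L*m (w(L, m) = -3*L*m - 7 = -7 - 3*L*m)
w(Q, -3) + O*47 = (-7 - 3*1/122*(-3)) + 28*47 = (-7 + 9/122) + 1316 = -845/122 + 1316 = 159707/122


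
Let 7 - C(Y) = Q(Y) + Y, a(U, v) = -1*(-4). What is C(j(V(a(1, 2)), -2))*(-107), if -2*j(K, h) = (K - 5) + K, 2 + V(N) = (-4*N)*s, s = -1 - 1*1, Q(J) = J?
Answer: -6634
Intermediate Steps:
a(U, v) = 4
s = -2 (s = -1 - 1 = -2)
V(N) = -2 + 8*N (V(N) = -2 - 4*N*(-2) = -2 + 8*N)
j(K, h) = 5/2 - K (j(K, h) = -((K - 5) + K)/2 = -((-5 + K) + K)/2 = -(-5 + 2*K)/2 = 5/2 - K)
C(Y) = 7 - 2*Y (C(Y) = 7 - (Y + Y) = 7 - 2*Y)
C(j(V(a(1, 2)), -2))*(-107) = (7 - 2*(5/2 - (-2 + 8*4)))*(-107) = (7 - 2*(5/2 - (-2 + 32)))*(-107) = (7 - 2*(5/2 - 1*30))*(-107) = (7 - 2*(5/2 - 30))*(-107) = (7 - 2*(-55/2))*(-107) = (7 + 55)*(-107) = 62*(-107) = -6634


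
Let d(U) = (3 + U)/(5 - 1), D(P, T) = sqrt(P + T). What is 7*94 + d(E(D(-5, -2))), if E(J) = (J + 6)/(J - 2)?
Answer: 7245/11 - 2*I*sqrt(7)/11 ≈ 658.64 - 0.48105*I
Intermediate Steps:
E(J) = (6 + J)/(-2 + J)
d(U) = 3/4 + U/4 (d(U) = (3 + U)/4 = (3 + U)*(1/4) = 3/4 + U/4)
7*94 + d(E(D(-5, -2))) = 7*94 + (3/4 + ((6 + sqrt(-5 - 2))/(-2 + sqrt(-5 - 2)))/4) = 658 + (3/4 + ((6 + sqrt(-7))/(-2 + sqrt(-7)))/4) = 658 + (3/4 + ((6 + I*sqrt(7))/(-2 + I*sqrt(7)))/4) = 658 + (3/4 + (6 + I*sqrt(7))/(4*(-2 + I*sqrt(7)))) = 2635/4 + (6 + I*sqrt(7))/(4*(-2 + I*sqrt(7)))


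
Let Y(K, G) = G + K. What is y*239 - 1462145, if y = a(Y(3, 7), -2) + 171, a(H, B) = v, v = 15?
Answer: -1417691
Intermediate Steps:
a(H, B) = 15
y = 186 (y = 15 + 171 = 186)
y*239 - 1462145 = 186*239 - 1462145 = 44454 - 1462145 = -1417691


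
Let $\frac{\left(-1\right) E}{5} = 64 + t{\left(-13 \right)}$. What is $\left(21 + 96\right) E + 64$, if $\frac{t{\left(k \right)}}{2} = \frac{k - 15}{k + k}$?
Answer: $-38636$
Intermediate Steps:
$t{\left(k \right)} = \frac{-15 + k}{k}$ ($t{\left(k \right)} = 2 \frac{k - 15}{k + k} = 2 \frac{-15 + k}{2 k} = \frac{-15 + k}{k}$)
$E = - \frac{4300}{13}$ ($E = - 5 \left(64 + \frac{-15 - 13}{-13}\right) = - 5 \left(64 - - \frac{28}{13}\right) = - 5 \left(64 + \frac{28}{13}\right) = \left(-5\right) \frac{860}{13} = - \frac{4300}{13} \approx -330.77$)
$\left(21 + 96\right) E + 64 = \left(21 + 96\right) \left(- \frac{4300}{13}\right) + 64 = 117 \left(- \frac{4300}{13}\right) + 64 = -38700 + 64 = -38636$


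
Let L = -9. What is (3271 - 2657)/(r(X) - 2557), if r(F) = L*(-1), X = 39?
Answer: -307/1274 ≈ -0.24097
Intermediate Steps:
r(F) = 9 (r(F) = -9*(-1) = 9)
(3271 - 2657)/(r(X) - 2557) = (3271 - 2657)/(9 - 2557) = 614/(-2548) = 614*(-1/2548) = -307/1274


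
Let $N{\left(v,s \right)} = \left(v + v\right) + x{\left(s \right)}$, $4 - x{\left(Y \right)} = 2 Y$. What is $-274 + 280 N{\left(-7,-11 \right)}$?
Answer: $3086$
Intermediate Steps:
$x{\left(Y \right)} = 4 - 2 Y$
$N{\left(v,s \right)} = 4 - 2 s + 2 v$ ($N{\left(v,s \right)} = \left(v + v\right) - \left(-4 + 2 s\right) = 2 v - \left(-4 + 2 s\right) = 4 - 2 s + 2 v$)
$-274 + 280 N{\left(-7,-11 \right)} = -274 + 280 \left(4 - -22 + 2 \left(-7\right)\right) = -274 + 280 \left(4 + 22 - 14\right) = -274 + 280 \cdot 12 = -274 + 3360 = 3086$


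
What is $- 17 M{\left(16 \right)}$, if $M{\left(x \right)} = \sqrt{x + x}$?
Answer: $- 68 \sqrt{2} \approx -96.167$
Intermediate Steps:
$M{\left(x \right)} = \sqrt{2} \sqrt{x}$ ($M{\left(x \right)} = \sqrt{2 x} = \sqrt{2} \sqrt{x}$)
$- 17 M{\left(16 \right)} = - 17 \sqrt{2} \sqrt{16} = - 17 \sqrt{2} \cdot 4 = - 17 \cdot 4 \sqrt{2} = - 68 \sqrt{2}$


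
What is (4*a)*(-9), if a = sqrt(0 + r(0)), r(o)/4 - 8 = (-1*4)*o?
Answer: -144*sqrt(2) ≈ -203.65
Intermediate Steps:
r(o) = 32 - 16*o (r(o) = 32 + 4*((-1*4)*o) = 32 + 4*(-4*o) = 32 - 16*o)
a = 4*sqrt(2) (a = sqrt(0 + (32 - 16*0)) = sqrt(0 + (32 + 0)) = sqrt(0 + 32) = sqrt(32) = 4*sqrt(2) ≈ 5.6569)
(4*a)*(-9) = (4*(4*sqrt(2)))*(-9) = (16*sqrt(2))*(-9) = -144*sqrt(2)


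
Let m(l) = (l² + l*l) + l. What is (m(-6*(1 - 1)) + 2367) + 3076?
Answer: 5443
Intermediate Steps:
m(l) = l + 2*l² (m(l) = (l² + l²) + l = 2*l² + l = l + 2*l²)
(m(-6*(1 - 1)) + 2367) + 3076 = ((-6*(1 - 1))*(1 + 2*(-6*(1 - 1))) + 2367) + 3076 = ((-6*0)*(1 + 2*(-6*0)) + 2367) + 3076 = (0*(1 + 2*0) + 2367) + 3076 = (0*(1 + 0) + 2367) + 3076 = (0*1 + 2367) + 3076 = (0 + 2367) + 3076 = 2367 + 3076 = 5443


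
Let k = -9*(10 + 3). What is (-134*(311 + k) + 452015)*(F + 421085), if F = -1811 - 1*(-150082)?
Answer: 242556473764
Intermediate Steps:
F = 148271 (F = -1811 + 150082 = 148271)
k = -117 (k = -9*13 = -117)
(-134*(311 + k) + 452015)*(F + 421085) = (-134*(311 - 117) + 452015)*(148271 + 421085) = (-134*194 + 452015)*569356 = (-25996 + 452015)*569356 = 426019*569356 = 242556473764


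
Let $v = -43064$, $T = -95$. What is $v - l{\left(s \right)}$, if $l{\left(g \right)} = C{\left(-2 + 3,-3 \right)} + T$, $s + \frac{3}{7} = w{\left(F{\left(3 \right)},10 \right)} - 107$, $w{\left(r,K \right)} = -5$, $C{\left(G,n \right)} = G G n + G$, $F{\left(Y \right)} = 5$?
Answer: $-42967$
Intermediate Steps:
$C{\left(G,n \right)} = G + n G^{2}$ ($C{\left(G,n \right)} = G^{2} n + G = n G^{2} + G = G + n G^{2}$)
$s = - \frac{787}{7}$ ($s = - \frac{3}{7} - 112 = - \frac{787}{7} \approx -112.43$)
$l{\left(g \right)} = -97$ ($l{\left(g \right)} = \left(-2 + 3\right) \left(1 + \left(-2 + 3\right) \left(-3\right)\right) - 95 = 1 \left(1 + 1 \left(-3\right)\right) - 95 = 1 \left(1 - 3\right) - 95 = 1 \left(-2\right) - 95 = -2 - 95 = -97$)
$v - l{\left(s \right)} = -43064 - -97 = -43064 + 97 = -42967$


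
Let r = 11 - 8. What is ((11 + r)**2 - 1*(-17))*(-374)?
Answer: -79662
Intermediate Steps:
r = 3
((11 + r)**2 - 1*(-17))*(-374) = ((11 + 3)**2 - 1*(-17))*(-374) = (14**2 + 17)*(-374) = (196 + 17)*(-374) = 213*(-374) = -79662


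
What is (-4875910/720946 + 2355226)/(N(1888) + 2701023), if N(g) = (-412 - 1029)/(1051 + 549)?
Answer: 1358388710308800/1557832862764807 ≈ 0.87197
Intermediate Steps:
N(g) = -1441/1600
(-4875910/720946 + 2355226)/(N(1888) + 2701023) = (-4875910/720946 + 2355226)/(-1441/1600 + 2701023) = (-4875910*1/720946 + 2355226)/(4321635359/1600) = (-2437955/360473 + 2355226)*(1600/4321635359) = (848992943943/360473)*(1600/4321635359) = 1358388710308800/1557832862764807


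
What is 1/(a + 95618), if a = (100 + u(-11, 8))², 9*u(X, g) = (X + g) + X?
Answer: 81/8530054 ≈ 9.4958e-6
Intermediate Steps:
u(X, g) = g/9 + 2*X/9 (u(X, g) = ((X + g) + X)/9 = (g + 2*X)/9 = g/9 + 2*X/9)
a = 784996/81 (a = (100 + ((⅑)*8 + (2/9)*(-11)))² = (100 + (8/9 - 22/9))² = (100 - 14/9)² = (886/9)² = 784996/81 ≈ 9691.3)
1/(a + 95618) = 1/(784996/81 + 95618) = 1/(8530054/81) = 81/8530054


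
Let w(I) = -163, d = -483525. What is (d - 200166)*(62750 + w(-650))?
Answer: -42790168617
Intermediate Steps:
(d - 200166)*(62750 + w(-650)) = (-483525 - 200166)*(62750 - 163) = -683691*62587 = -42790168617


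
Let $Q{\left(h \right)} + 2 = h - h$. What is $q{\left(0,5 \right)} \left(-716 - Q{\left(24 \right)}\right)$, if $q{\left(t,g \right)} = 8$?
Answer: $-5712$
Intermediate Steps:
$Q{\left(h \right)} = -2$ ($Q{\left(h \right)} = -2 + \left(h - h\right) = -2 + 0 = -2$)
$q{\left(0,5 \right)} \left(-716 - Q{\left(24 \right)}\right) = 8 \left(-716 - -2\right) = 8 \left(-716 + 2\right) = 8 \left(-714\right) = -5712$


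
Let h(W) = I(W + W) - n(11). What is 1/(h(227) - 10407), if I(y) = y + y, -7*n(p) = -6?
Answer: -7/66499 ≈ -0.00010526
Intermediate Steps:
n(p) = 6/7 (n(p) = -⅐*(-6) = 6/7)
I(y) = 2*y
h(W) = -6/7 + 4*W (h(W) = 2*(W + W) - 1*6/7 = 2*(2*W) - 6/7 = 4*W - 6/7 = -6/7 + 4*W)
1/(h(227) - 10407) = 1/((-6/7 + 4*227) - 10407) = 1/((-6/7 + 908) - 10407) = 1/(6350/7 - 10407) = 1/(-66499/7) = -7/66499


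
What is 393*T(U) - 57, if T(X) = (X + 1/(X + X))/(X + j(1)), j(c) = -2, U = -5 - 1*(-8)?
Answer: 2375/2 ≈ 1187.5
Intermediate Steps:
U = 3 (U = -5 + 8 = 3)
T(X) = (X + 1/(2*X))/(-2 + X) (T(X) = (X + 1/(X + X))/(X - 2) = (X + 1/(2*X))/(-2 + X))
393*T(U) - 57 = 393*((½ + 3²)/(3*(-2 + 3))) - 57 = 393*((⅓)*(½ + 9)/1) - 57 = 393*((⅓)*1*(19/2)) - 57 = 393*(19/6) - 57 = 2489/2 - 57 = 2375/2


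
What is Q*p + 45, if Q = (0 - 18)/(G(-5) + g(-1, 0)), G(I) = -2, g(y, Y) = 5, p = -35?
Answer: 255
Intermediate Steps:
Q = -6 (Q = (0 - 18)/(-2 + 5) = -18/3 = -18*⅓ = -6)
Q*p + 45 = -6*(-35) + 45 = 210 + 45 = 255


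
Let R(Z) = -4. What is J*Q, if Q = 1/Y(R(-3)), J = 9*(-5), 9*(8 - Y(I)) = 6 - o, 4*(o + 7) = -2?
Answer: -90/13 ≈ -6.9231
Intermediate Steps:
o = -15/2 (o = -7 + (¼)*(-2) = -7 - ½ = -15/2 ≈ -7.5000)
Y(I) = 13/2 (Y(I) = 8 - (6 - 1*(-15/2))/9 = 8 - (6 + 15/2)/9 = 8 - ⅑*27/2 = 8 - 3/2 = 13/2)
J = -45
Q = 2/13 (Q = 1/(13/2) = 2/13 ≈ 0.15385)
J*Q = -45*2/13 = -90/13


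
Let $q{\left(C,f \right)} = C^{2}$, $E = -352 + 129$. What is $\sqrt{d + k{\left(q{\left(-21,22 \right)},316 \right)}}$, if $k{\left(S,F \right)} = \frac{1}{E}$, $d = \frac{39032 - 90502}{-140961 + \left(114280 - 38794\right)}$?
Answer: $\frac{\sqrt{740580655155}}{973395} \approx 0.88409$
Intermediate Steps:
$E = -223$
$d = \frac{10294}{13095}$ ($d = - \frac{51470}{-140961 + \left(114280 - 38794\right)} = - \frac{51470}{-140961 + 75486} = - \frac{51470}{-65475} = \left(-51470\right) \left(- \frac{1}{65475}\right) = \frac{10294}{13095} \approx 0.7861$)
$k{\left(S,F \right)} = - \frac{1}{223}$ ($k{\left(S,F \right)} = \frac{1}{-223} = - \frac{1}{223}$)
$\sqrt{d + k{\left(q{\left(-21,22 \right)},316 \right)}} = \sqrt{\frac{10294}{13095} - \frac{1}{223}} = \sqrt{\frac{2282467}{2920185}} = \frac{\sqrt{740580655155}}{973395}$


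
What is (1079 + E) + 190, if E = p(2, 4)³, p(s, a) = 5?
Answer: 1394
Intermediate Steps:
E = 125 (E = 5³ = 125)
(1079 + E) + 190 = (1079 + 125) + 190 = 1204 + 190 = 1394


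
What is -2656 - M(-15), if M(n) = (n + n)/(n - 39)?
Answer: -23909/9 ≈ -2656.6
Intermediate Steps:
M(n) = 2*n/(-39 + n) (M(n) = (2*n)/(-39 + n) = 2*n/(-39 + n))
-2656 - M(-15) = -2656 - 2*(-15)/(-39 - 15) = -2656 - 2*(-15)/(-54) = -2656 - 2*(-15)*(-1)/54 = -2656 - 1*5/9 = -2656 - 5/9 = -23909/9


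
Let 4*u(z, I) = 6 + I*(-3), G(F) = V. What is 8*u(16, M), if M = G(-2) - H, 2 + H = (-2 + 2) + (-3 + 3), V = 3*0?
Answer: 0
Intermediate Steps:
V = 0
G(F) = 0
H = -2 (H = -2 + ((-2 + 2) + (-3 + 3)) = -2 + (0 + 0) = -2 + 0 = -2)
M = 2 (M = 0 - 1*(-2) = 0 + 2 = 2)
u(z, I) = 3/2 - 3*I/4 (u(z, I) = (6 + I*(-3))/4 = (6 - 3*I)/4 = 3/2 - 3*I/4)
8*u(16, M) = 8*(3/2 - 3/4*2) = 8*(3/2 - 3/2) = 8*0 = 0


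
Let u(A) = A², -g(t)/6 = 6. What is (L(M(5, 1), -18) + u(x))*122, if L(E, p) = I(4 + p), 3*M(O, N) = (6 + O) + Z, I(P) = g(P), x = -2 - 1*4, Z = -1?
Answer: 0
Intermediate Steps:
x = -6 (x = -2 - 4 = -6)
g(t) = -36 (g(t) = -6*6 = -36)
I(P) = -36
M(O, N) = 5/3 + O/3 (M(O, N) = ((6 + O) - 1)/3 = (5 + O)/3 = 5/3 + O/3)
L(E, p) = -36
(L(M(5, 1), -18) + u(x))*122 = (-36 + (-6)²)*122 = (-36 + 36)*122 = 0*122 = 0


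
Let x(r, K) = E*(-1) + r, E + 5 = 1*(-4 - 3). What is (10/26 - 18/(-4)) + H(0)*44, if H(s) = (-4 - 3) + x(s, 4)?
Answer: 5847/26 ≈ 224.88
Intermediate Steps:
E = -12 (E = -5 + 1*(-4 - 3) = -5 + 1*(-7) = -5 - 7 = -12)
x(r, K) = 12 + r (x(r, K) = -12*(-1) + r = 12 + r)
H(s) = 5 + s (H(s) = (-4 - 3) + (12 + s) = -7 + (12 + s) = 5 + s)
(10/26 - 18/(-4)) + H(0)*44 = (10/26 - 18/(-4)) + (5 + 0)*44 = (10*(1/26) - 18*(-¼)) + 5*44 = (5/13 + 9/2) + 220 = 127/26 + 220 = 5847/26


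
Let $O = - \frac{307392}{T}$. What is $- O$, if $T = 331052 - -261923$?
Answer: $\frac{307392}{592975} \approx 0.51839$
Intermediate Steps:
$T = 592975$ ($T = 331052 + 261923 = 592975$)
$O = - \frac{307392}{592975} \approx -0.51839$
$- O = \left(-1\right) \left(- \frac{307392}{592975}\right) = \frac{307392}{592975}$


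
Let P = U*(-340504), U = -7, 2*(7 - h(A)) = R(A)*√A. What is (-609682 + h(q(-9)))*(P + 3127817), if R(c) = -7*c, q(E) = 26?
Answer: -3360129262875 + 501532395*√26 ≈ -3.3576e+12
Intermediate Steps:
h(A) = 7 + 7*A^(3/2)/2 (h(A) = 7 - (-7*A)*√A/2 = 7 - (-7)*A^(3/2)/2 = 7 + 7*A^(3/2)/2)
P = 2383528 (P = -7*(-340504) = 2383528)
(-609682 + h(q(-9)))*(P + 3127817) = (-609682 + (7 + 7*26^(3/2)/2))*(2383528 + 3127817) = (-609682 + (7 + 7*(26*√26)/2))*5511345 = (-609682 + (7 + 91*√26))*5511345 = (-609675 + 91*√26)*5511345 = -3360129262875 + 501532395*√26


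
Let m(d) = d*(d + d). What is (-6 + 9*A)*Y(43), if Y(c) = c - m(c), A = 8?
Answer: -241230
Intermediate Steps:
m(d) = 2*d² (m(d) = d*(2*d) = 2*d²)
Y(c) = c - 2*c²
(-6 + 9*A)*Y(43) = (-6 + 9*8)*(43*(1 - 2*43)) = (-6 + 72)*(43*(1 - 86)) = 66*(43*(-85)) = 66*(-3655) = -241230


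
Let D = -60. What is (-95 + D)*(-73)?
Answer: 11315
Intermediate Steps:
(-95 + D)*(-73) = (-95 - 60)*(-73) = -155*(-73) = 11315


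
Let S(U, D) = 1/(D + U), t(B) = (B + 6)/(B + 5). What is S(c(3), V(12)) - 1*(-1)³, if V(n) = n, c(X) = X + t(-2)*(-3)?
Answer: 12/11 ≈ 1.0909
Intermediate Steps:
t(B) = (6 + B)/(5 + B)
c(X) = -4 + X (c(X) = X + ((6 - 2)/(5 - 2))*(-3) = X + (4/3)*(-3) = X - 4 = -4 + X)
S(c(3), V(12)) - 1*(-1)³ = 1/(12 + (-4 + 3)) - 1*(-1)³ = 1/(12 - 1) - 1*(-1) = 1/11 + 1 = 12/11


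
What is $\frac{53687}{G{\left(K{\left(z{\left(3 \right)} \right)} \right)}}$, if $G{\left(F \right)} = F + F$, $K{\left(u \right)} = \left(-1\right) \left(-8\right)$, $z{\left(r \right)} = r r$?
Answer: $\frac{53687}{16} \approx 3355.4$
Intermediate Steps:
$z{\left(r \right)} = r^{2}$
$K{\left(u \right)} = 8$
$G{\left(F \right)} = 2 F$
$\frac{53687}{G{\left(K{\left(z{\left(3 \right)} \right)} \right)}} = \frac{53687}{2 \cdot 8} = \frac{53687}{16}$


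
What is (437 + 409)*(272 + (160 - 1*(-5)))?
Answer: 369702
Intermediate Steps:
(437 + 409)*(272 + (160 - 1*(-5))) = 846*(272 + (160 + 5)) = 846*(272 + 165) = 846*437 = 369702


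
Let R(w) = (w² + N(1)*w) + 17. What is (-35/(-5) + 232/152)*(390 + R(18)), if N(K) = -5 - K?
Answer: 100926/19 ≈ 5311.9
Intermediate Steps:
R(w) = 17 + w² - 6*w (R(w) = (w² + (-5 - 1*1)*w) + 17 = (w² + (-5 - 1)*w) + 17 = (w² - 6*w) + 17 = 17 + w² - 6*w)
(-35/(-5) + 232/152)*(390 + R(18)) = (-35/(-5) + 232/152)*(390 + (17 + 18² - 6*18)) = (-35*(-⅕) + 232*(1/152))*(390 + (17 + 324 - 108)) = (7 + 29/19)*(390 + 233) = (162/19)*623 = 100926/19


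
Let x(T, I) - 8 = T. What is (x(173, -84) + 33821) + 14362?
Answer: 48364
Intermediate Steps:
x(T, I) = 8 + T
(x(173, -84) + 33821) + 14362 = ((8 + 173) + 33821) + 14362 = (181 + 33821) + 14362 = 34002 + 14362 = 48364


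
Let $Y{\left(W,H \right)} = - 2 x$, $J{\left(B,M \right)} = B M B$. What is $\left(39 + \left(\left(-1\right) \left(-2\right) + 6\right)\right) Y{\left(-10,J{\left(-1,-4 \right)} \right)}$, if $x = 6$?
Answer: $-564$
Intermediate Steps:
$J{\left(B,M \right)} = M B^{2}$
$Y{\left(W,H \right)} = -12$ ($Y{\left(W,H \right)} = \left(-2\right) 6 = -12$)
$\left(39 + \left(\left(-1\right) \left(-2\right) + 6\right)\right) Y{\left(-10,J{\left(-1,-4 \right)} \right)} = \left(39 + \left(\left(-1\right) \left(-2\right) + 6\right)\right) \left(-12\right) = \left(39 + \left(2 + 6\right)\right) \left(-12\right) = \left(39 + 8\right) \left(-12\right) = 47 \left(-12\right) = -564$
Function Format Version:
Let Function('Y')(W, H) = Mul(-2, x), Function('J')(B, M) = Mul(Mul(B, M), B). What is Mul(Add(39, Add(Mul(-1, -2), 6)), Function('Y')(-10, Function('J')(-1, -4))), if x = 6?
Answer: -564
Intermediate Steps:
Function('J')(B, M) = Mul(M, Pow(B, 2))
Function('Y')(W, H) = -12 (Function('Y')(W, H) = Mul(-2, 6) = -12)
Mul(Add(39, Add(Mul(-1, -2), 6)), Function('Y')(-10, Function('J')(-1, -4))) = Mul(Add(39, Add(Mul(-1, -2), 6)), -12) = Mul(Add(39, Add(2, 6)), -12) = Mul(Add(39, 8), -12) = Mul(47, -12) = -564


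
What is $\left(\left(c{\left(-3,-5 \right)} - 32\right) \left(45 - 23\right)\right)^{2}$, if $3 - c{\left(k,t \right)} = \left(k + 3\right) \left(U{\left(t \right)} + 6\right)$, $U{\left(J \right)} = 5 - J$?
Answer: $407044$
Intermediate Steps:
$c{\left(k,t \right)} = 3 - \left(3 + k\right) \left(11 - t\right)$ ($c{\left(k,t \right)} = 3 - \left(k + 3\right) \left(\left(5 - t\right) + 6\right) = 3 - \left(3 + k\right) \left(11 - t\right)$)
$\left(\left(c{\left(-3,-5 \right)} - 32\right) \left(45 - 23\right)\right)^{2} = \left(\left(\left(-30 - -33 + 3 \left(-5\right) - -15\right) - 32\right) \left(45 - 23\right)\right)^{2} = \left(\left(\left(-30 + 33 - 15 + 15\right) - 32\right) 22\right)^{2} = \left(\left(3 - 32\right) 22\right)^{2} = \left(\left(-29\right) 22\right)^{2} = \left(-638\right)^{2} = 407044$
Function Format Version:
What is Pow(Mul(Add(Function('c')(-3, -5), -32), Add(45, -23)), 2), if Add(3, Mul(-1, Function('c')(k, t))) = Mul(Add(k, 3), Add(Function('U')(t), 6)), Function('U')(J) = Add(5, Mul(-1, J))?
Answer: 407044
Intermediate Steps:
Function('c')(k, t) = Add(3, Mul(-1, Add(3, k), Add(11, Mul(-1, t)))) (Function('c')(k, t) = Add(3, Mul(-1, Mul(Add(k, 3), Add(Add(5, Mul(-1, t)), 6)))) = Add(3, Mul(-1, Mul(Add(3, k), Add(11, Mul(-1, t))))) = Add(3, Mul(-1, Add(3, k), Add(11, Mul(-1, t)))))
Pow(Mul(Add(Function('c')(-3, -5), -32), Add(45, -23)), 2) = Pow(Mul(Add(Add(-30, Mul(-11, -3), Mul(3, -5), Mul(-3, -5)), -32), Add(45, -23)), 2) = Pow(Mul(Add(Add(-30, 33, -15, 15), -32), 22), 2) = Pow(Mul(Add(3, -32), 22), 2) = Pow(Mul(-29, 22), 2) = Pow(-638, 2) = 407044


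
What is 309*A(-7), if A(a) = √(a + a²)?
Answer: 309*√42 ≈ 2002.5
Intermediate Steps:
309*A(-7) = 309*√(-7*(1 - 7)) = 309*√(-7*(-6)) = 309*√42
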